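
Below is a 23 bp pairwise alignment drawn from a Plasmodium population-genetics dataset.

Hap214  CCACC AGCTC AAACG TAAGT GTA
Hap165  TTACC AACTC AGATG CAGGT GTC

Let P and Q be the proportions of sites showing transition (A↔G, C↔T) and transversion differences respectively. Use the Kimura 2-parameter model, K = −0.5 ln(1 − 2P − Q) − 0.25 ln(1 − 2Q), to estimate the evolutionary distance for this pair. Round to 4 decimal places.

The sequences differ at positions 1 (C/T, transition), 2 (C/T, transition), 7 (G/A, transition), 12 (A/G, transition), 14 (C/T, transition), 16 (T/C, transition), 18 (A/G, transition), 23 (A/C, transversion).
Of the 8 differences, 7 transitions and 1 transversion over 23 sites: P = 7/23 = 0.304348, Q = 1/23 = 0.043478.
d = −0.5·ln(0.347826) − 0.25·ln(0.913044) = −0.5·(-1.056053) − 0.25·(-0.090971) = 0.5508.

0.5508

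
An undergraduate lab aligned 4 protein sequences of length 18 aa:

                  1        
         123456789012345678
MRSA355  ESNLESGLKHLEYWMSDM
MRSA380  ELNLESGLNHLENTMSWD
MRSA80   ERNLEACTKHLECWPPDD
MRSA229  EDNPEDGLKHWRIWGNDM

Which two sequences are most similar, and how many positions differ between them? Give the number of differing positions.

Pairwise Hamming distances:
  MRSA355 vs MRSA380: 6
  MRSA355 vs MRSA80: 8
  MRSA355 vs MRSA229: 8
  MRSA380 vs MRSA80: 10
  MRSA380 vs MRSA229: 12
  MRSA80 vs MRSA229: 11
The smallest is 6, between MRSA355 and MRSA380.

6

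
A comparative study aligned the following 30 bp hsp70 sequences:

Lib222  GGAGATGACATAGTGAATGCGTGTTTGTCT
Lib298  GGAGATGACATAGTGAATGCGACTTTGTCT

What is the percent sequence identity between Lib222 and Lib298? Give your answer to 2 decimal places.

93.33%

The sequences differ at positions 22 (T/A), 23 (G/C).
28 of the 30 sites match, so the percent identity is 28/30 × 100 = 93.33%.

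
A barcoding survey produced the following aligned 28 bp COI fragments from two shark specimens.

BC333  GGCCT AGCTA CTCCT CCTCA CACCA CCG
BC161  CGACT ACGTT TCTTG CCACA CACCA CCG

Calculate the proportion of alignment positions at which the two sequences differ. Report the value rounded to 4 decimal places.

0.3929

Mismatches occur at site 1 (G/C), site 3 (C/A), site 7 (G/C), site 8 (C/G), site 10 (A/T), site 11 (C/T), site 12 (T/C), site 13 (C/T), site 14 (C/T), site 15 (T/G), site 18 (T/A).
There are 11 differences over 28 sites, so p = 11/28 = 0.3929.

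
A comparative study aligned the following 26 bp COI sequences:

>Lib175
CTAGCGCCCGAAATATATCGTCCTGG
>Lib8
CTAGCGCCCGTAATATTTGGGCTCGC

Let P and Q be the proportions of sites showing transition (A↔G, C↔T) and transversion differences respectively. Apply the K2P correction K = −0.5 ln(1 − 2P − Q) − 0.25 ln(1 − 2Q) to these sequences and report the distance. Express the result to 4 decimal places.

0.3338

Differing sites — 11:A/T (Tv); 17:A/T (Tv); 19:C/G (Tv); 21:T/G (Tv); 23:C/T (Ti); 24:T/C (Ti); 26:G/C (Tv).
Of the 7 differences, 2 transitions and 5 transversions over 26 sites: P = 2/26 = 0.076923, Q = 5/26 = 0.192308.
d = −0.5·ln(0.653846) − 0.25·ln(0.615384) = −0.5·(-0.424883) − 0.25·(-0.485509) = 0.3338.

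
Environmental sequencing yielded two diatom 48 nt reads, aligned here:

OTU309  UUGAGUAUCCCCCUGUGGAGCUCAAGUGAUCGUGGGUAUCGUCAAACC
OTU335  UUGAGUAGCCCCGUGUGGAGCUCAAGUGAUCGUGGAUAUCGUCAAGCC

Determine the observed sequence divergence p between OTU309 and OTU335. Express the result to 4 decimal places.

0.0833

Differing sites — 8:U/G; 13:C/G; 36:G/A; 46:A/G.
There are 4 differences over 48 sites, so p = 4/48 = 0.0833.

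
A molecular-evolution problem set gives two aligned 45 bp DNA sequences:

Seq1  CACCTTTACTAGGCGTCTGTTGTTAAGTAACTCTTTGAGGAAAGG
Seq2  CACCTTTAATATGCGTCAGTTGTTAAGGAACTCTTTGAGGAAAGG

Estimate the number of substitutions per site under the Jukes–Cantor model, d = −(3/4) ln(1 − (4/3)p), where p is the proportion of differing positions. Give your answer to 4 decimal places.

0.0946

Mismatches occur at site 9 (C/A), site 12 (G/T), site 18 (T/A), site 28 (T/G).
p = 4/45 = 0.088889.
d = −0.75 · ln(1 − (4/3)·0.088889) = −0.75 · ln(0.881481) = −0.75 · (-0.126152) = 0.0946.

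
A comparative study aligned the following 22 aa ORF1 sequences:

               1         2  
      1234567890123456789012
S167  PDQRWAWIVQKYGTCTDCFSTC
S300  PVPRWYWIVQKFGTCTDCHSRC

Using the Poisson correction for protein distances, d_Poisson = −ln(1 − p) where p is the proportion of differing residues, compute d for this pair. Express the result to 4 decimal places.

0.3185

Mismatches occur at site 2 (D↔V), site 3 (Q↔P), site 6 (A↔Y), site 12 (Y↔F), site 19 (F↔H), site 21 (T↔R).
p = 6/22 = 0.272727.
d = −ln(1 − 0.272727) = −ln(0.727273) = 0.3185.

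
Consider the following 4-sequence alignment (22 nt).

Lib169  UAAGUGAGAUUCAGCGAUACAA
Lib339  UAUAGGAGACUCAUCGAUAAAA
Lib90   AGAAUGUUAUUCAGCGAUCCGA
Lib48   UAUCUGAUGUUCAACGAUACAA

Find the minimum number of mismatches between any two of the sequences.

Pairwise Hamming distances:
  Lib169 vs Lib339: 6
  Lib169 vs Lib90: 7
  Lib169 vs Lib48: 5
  Lib339 vs Lib90: 11
  Lib339 vs Lib48: 7
  Lib90 vs Lib48: 9
The smallest is 5, between Lib169 and Lib48.

5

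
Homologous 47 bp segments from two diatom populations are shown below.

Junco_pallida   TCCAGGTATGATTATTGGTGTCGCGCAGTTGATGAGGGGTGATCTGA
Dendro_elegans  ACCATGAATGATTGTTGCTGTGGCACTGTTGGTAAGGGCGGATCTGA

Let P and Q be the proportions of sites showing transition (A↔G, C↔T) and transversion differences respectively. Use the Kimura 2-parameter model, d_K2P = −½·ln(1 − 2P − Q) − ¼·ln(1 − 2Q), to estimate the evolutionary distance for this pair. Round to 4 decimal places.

The sequences differ at positions 1 (T/A, transversion), 5 (G/T, transversion), 7 (T/A, transversion), 14 (A/G, transition), 18 (G/C, transversion), 22 (C/G, transversion), 25 (G/A, transition), 27 (A/T, transversion), 32 (A/G, transition), 34 (G/A, transition), 39 (G/C, transversion), 40 (T/G, transversion).
Of the 12 differences, 4 transitions and 8 transversions over 47 sites: P = 4/47 = 0.085106, Q = 8/47 = 0.170213.
d = −0.5·ln(0.659575) − 0.25·ln(0.659574) = −0.5·(-0.416160) − 0.25·(-0.416161) = 0.3121.

0.3121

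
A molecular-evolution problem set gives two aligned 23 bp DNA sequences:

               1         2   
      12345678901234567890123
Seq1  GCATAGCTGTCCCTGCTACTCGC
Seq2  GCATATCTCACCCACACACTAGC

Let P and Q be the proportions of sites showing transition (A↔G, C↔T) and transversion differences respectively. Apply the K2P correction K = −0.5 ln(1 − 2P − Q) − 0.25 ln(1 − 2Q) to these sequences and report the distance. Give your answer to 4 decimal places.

Differing sites — 6:G/T (Tv); 9:G/C (Tv); 10:T/A (Tv); 14:T/A (Tv); 15:G/C (Tv); 16:C/A (Tv); 17:T/C (Ti); 21:C/A (Tv).
Of the 8 differences, 1 transition and 7 transversions over 23 sites: P = 1/23 = 0.043478, Q = 7/23 = 0.304348.
d = −0.5·ln(0.608696) − 0.25·ln(0.391304) = −0.5·(-0.496436) − 0.25·(-0.938271) = 0.4828.

0.4828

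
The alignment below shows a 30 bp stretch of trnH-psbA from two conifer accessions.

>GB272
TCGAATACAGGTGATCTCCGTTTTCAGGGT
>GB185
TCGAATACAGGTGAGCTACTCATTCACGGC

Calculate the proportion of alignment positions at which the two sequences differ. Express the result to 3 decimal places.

The sequences differ at positions 15 (T/G), 18 (C/A), 20 (G/T), 21 (T/C), 22 (T/A), 27 (G/C), 30 (T/C).
There are 7 differences over 30 sites, so p = 7/30 = 0.233.

0.233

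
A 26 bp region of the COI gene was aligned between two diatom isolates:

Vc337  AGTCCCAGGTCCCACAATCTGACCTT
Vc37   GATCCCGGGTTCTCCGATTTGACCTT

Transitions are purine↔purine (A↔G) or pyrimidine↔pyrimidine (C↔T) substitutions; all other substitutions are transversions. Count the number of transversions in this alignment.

1

The sequences differ at positions 1 (A/G, transition), 2 (G/A, transition), 7 (A/G, transition), 11 (C/T, transition), 13 (C/T, transition), 14 (A/C, transversion), 16 (A/G, transition), 19 (C/T, transition).
Of the 8 differences, 7 transitions and 1 transversion, so the answer is 1.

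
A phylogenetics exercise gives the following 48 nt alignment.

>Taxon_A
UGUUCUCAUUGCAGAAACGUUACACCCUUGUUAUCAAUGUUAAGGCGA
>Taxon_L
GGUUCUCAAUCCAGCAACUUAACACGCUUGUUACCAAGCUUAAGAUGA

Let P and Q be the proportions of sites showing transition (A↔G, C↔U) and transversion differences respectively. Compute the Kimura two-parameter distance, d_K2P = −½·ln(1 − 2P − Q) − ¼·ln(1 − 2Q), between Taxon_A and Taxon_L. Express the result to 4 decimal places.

0.3048

The sequences differ at positions 1 (U/G, transversion), 9 (U/A, transversion), 11 (G/C, transversion), 15 (A/C, transversion), 19 (G/U, transversion), 21 (U/A, transversion), 26 (C/G, transversion), 34 (U/C, transition), 38 (U/G, transversion), 39 (G/C, transversion), 45 (G/A, transition), 46 (C/U, transition).
Of the 12 differences, 3 transitions and 9 transversions over 48 sites: P = 3/48 = 0.062500, Q = 9/48 = 0.187500.
d = −0.5·ln(0.687500) − 0.25·ln(0.625000) = −0.5·(-0.374693) − 0.25·(-0.470004) = 0.3048.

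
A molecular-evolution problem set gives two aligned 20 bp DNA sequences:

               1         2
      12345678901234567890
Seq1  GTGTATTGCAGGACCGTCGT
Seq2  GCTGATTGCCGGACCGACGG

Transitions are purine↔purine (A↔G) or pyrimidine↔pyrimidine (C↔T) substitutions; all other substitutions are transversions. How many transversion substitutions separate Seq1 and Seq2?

Mismatches occur at site 2 (T/C, transition), site 3 (G/T, transversion), site 4 (T/G, transversion), site 10 (A/C, transversion), site 17 (T/A, transversion), site 20 (T/G, transversion).
Of the 6 differences, 1 transition and 5 transversions, so the answer is 5.

5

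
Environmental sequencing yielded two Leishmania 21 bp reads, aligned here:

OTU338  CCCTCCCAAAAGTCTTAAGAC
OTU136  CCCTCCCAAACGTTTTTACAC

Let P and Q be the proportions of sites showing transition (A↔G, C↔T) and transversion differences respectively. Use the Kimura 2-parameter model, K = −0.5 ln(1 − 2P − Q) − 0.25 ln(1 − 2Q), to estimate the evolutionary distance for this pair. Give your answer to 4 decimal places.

Mismatches occur at site 11 (A→C, transversion), site 14 (C→T, transition), site 17 (A→T, transversion), site 19 (G→C, transversion).
Of the 4 differences, 1 transition and 3 transversions over 21 sites: P = 1/21 = 0.047619, Q = 3/21 = 0.142857.
d = −0.5·ln(0.761905) − 0.25·ln(0.714286) = −0.5·(-0.271933) − 0.25·(-0.336472) = 0.2201.

0.2201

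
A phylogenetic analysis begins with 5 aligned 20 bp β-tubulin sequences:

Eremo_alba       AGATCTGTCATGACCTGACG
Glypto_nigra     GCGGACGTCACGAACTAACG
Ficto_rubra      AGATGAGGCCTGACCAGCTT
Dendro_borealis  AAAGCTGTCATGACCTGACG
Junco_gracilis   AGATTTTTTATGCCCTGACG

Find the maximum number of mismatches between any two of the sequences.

Pairwise Hamming distances:
  Eremo_alba vs Glypto_nigra: 9
  Eremo_alba vs Ficto_rubra: 8
  Eremo_alba vs Dendro_borealis: 2
  Eremo_alba vs Junco_gracilis: 4
  Glypto_nigra vs Ficto_rubra: 15
  Glypto_nigra vs Dendro_borealis: 8
  Glypto_nigra vs Junco_gracilis: 12
  Ficto_rubra vs Dendro_borealis: 10
  Ficto_rubra vs Junco_gracilis: 11
  Dendro_borealis vs Junco_gracilis: 6
The largest is 15, between Glypto_nigra and Ficto_rubra.

15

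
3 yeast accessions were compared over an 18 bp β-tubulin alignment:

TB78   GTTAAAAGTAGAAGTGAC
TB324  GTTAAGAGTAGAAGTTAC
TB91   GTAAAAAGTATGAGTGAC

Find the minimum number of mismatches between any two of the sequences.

2

Pairwise Hamming distances:
  TB78 vs TB324: 2
  TB78 vs TB91: 3
  TB324 vs TB91: 5
The smallest is 2, between TB78 and TB324.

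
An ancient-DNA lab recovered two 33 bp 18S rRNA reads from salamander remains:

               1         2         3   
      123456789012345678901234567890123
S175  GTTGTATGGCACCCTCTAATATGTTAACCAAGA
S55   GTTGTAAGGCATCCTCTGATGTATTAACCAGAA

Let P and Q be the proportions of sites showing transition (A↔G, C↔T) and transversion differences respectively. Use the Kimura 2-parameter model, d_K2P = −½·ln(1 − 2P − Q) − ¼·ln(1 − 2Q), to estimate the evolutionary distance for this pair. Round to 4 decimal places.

0.2660

Differing sites — 7:T/A (Tv); 12:C/T (Ti); 18:A/G (Ti); 21:A/G (Ti); 23:G/A (Ti); 31:A/G (Ti); 32:G/A (Ti).
Of the 7 differences, 6 transitions and 1 transversion over 33 sites: P = 6/33 = 0.181818, Q = 1/33 = 0.030303.
d = −0.5·ln(0.606061) − 0.25·ln(0.939394) = −0.5·(-0.500775) − 0.25·(-0.062520) = 0.2660.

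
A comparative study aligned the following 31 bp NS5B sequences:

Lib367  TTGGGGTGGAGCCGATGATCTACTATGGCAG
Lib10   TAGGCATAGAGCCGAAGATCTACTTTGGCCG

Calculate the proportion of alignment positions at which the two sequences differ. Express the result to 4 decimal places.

The sequences differ at positions 2 (T/A), 5 (G/C), 6 (G/A), 8 (G/A), 16 (T/A), 25 (A/T), 30 (A/C).
There are 7 differences over 31 sites, so p = 7/31 = 0.2258.

0.2258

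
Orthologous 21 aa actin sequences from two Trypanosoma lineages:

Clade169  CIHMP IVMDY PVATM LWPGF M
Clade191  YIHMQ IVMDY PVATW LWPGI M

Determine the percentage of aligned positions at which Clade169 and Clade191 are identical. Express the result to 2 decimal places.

80.95%

Differing sites — 1:C/Y; 5:P/Q; 15:M/W; 20:F/I.
17 of the 21 sites match, so the percent identity is 17/21 × 100 = 80.95%.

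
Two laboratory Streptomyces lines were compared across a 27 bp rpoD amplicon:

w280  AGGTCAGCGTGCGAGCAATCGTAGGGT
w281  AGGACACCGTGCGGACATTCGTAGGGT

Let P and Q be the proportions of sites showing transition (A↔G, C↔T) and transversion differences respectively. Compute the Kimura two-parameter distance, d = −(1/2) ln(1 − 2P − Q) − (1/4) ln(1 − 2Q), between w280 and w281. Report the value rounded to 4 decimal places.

0.2129

Differing sites — 4:T/A (Tv); 7:G/C (Tv); 14:A/G (Ti); 15:G/A (Ti); 18:A/T (Tv).
Of the 5 differences, 2 transitions and 3 transversions over 27 sites: P = 2/27 = 0.074074, Q = 3/27 = 0.111111.
d = −0.5·ln(0.740741) − 0.25·ln(0.777778) = −0.5·(-0.300104) − 0.25·(-0.251314) = 0.2129.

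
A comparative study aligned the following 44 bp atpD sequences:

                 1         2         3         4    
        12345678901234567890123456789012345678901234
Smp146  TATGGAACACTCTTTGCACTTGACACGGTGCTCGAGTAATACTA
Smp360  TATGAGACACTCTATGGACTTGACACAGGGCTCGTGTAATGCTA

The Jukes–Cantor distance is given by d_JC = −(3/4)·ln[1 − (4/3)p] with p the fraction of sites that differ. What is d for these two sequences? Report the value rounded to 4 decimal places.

0.2082

The sequences differ at positions 5 (G/A), 6 (A/G), 14 (T/A), 17 (C/G), 27 (G/A), 29 (T/G), 35 (A/T), 41 (A/G).
p = 8/44 = 0.181818.
d = −0.75 · ln(1 − (4/3)·0.181818) = −0.75 · ln(0.757576) = −0.75 · (-0.277631) = 0.2082.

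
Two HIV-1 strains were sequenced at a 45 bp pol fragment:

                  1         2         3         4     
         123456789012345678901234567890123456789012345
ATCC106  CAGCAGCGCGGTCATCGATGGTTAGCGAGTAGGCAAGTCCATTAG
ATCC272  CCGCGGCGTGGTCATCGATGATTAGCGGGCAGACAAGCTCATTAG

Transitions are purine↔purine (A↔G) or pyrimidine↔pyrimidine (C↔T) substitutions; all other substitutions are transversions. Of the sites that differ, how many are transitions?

8

Differing sites — 2:A/C (Tv); 5:A/G (Ti); 9:C/T (Ti); 21:G/A (Ti); 28:A/G (Ti); 30:T/C (Ti); 33:G/A (Ti); 38:T/C (Ti); 39:C/T (Ti).
Of the 9 differences, 8 transitions and 1 transversion, so the answer is 8.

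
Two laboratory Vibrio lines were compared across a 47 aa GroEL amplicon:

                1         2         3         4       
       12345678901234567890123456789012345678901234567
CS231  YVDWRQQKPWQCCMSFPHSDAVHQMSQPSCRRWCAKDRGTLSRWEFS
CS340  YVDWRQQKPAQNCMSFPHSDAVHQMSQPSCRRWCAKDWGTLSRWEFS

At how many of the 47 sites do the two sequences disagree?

3

Differing sites — 10:W/A; 12:C/N; 38:R/W.
That gives 3 mismatches out of 47 aligned sites, so the Hamming distance is 3.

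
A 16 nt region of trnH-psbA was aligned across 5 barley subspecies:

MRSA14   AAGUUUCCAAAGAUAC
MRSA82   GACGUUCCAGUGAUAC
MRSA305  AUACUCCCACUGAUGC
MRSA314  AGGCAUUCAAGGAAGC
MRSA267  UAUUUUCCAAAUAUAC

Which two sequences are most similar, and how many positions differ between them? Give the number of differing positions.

Pairwise Hamming distances:
  MRSA14 vs MRSA82: 5
  MRSA14 vs MRSA305: 7
  MRSA14 vs MRSA314: 7
  MRSA14 vs MRSA267: 3
  MRSA82 vs MRSA305: 7
  MRSA82 vs MRSA314: 10
  MRSA82 vs MRSA267: 6
  MRSA305 vs MRSA314: 8
  MRSA305 vs MRSA267: 9
  MRSA314 vs MRSA267: 10
The smallest is 3, between MRSA14 and MRSA267.

3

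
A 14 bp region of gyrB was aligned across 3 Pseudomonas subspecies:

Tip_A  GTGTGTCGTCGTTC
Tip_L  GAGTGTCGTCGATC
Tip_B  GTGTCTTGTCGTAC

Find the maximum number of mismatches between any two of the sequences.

5

Pairwise Hamming distances:
  Tip_A vs Tip_L: 2
  Tip_A vs Tip_B: 3
  Tip_L vs Tip_B: 5
The largest is 5, between Tip_L and Tip_B.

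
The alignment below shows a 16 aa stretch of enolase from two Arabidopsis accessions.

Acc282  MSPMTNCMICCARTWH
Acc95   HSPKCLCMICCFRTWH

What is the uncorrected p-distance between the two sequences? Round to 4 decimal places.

0.3125

The sequences differ at positions 1 (M/H), 4 (M/K), 5 (T/C), 6 (N/L), 12 (A/F).
There are 5 differences over 16 sites, so p = 5/16 = 0.3125.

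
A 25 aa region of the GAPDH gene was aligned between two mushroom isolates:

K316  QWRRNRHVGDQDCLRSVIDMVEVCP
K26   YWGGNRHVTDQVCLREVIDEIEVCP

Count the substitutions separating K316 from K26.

8

Mismatches occur at site 1 (Q→Y), site 3 (R→G), site 4 (R→G), site 9 (G→T), site 12 (D→V), site 16 (S→E), site 20 (M→E), site 21 (V→I).
That gives 8 mismatches out of 25 aligned sites, so the Hamming distance is 8.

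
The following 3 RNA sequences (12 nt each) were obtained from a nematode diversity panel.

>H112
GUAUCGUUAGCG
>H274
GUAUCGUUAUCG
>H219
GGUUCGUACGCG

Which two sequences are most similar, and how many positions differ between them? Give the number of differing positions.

Pairwise Hamming distances:
  H112 vs H274: 1
  H112 vs H219: 4
  H274 vs H219: 5
The smallest is 1, between H112 and H274.

1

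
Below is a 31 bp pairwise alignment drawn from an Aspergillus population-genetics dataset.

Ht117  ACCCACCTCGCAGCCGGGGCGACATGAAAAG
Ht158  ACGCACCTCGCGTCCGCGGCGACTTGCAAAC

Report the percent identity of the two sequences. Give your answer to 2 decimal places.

The sequences differ at positions 3 (C/G), 12 (A/G), 13 (G/T), 17 (G/C), 24 (A/T), 27 (A/C), 31 (G/C).
24 of the 31 sites match, so the percent identity is 24/31 × 100 = 77.42%.

77.42%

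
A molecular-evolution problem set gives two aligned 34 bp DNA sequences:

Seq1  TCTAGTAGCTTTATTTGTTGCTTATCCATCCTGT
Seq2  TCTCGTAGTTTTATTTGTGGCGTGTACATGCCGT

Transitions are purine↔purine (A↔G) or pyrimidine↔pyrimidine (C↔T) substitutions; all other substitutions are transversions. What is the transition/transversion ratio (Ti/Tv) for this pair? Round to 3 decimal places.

0.600

The sequences differ at positions 4 (A/C, transversion), 9 (C/T, transition), 19 (T/G, transversion), 22 (T/G, transversion), 24 (A/G, transition), 26 (C/A, transversion), 30 (C/G, transversion), 32 (T/C, transition).
Of the 8 differences, 3 transitions and 5 transversions, so Ti/Tv = 3/5 = 0.600.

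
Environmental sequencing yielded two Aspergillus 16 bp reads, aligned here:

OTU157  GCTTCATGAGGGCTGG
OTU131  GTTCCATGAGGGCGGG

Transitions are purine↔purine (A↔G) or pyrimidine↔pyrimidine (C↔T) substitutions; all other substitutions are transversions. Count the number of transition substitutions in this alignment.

Mismatches occur at site 2 (C→T, transition), site 4 (T→C, transition), site 14 (T→G, transversion).
Of the 3 differences, 2 transitions and 1 transversion, so the answer is 2.

2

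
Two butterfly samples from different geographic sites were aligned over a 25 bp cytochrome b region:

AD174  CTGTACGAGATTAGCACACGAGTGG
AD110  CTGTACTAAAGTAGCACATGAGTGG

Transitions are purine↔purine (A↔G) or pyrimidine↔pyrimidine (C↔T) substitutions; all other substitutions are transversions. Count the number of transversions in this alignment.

2

Differing sites — 7:G/T (Tv); 9:G/A (Ti); 11:T/G (Tv); 19:C/T (Ti).
Of the 4 differences, 2 transitions and 2 transversions, so the answer is 2.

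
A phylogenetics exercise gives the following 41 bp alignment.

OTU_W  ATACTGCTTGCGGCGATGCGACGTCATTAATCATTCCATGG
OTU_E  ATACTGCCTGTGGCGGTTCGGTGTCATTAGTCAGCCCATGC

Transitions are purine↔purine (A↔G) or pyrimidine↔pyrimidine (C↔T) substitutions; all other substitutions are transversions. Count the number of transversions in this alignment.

3

Differing sites — 8:T/C (Ti); 11:C/T (Ti); 16:A/G (Ti); 18:G/T (Tv); 21:A/G (Ti); 22:C/T (Ti); 30:A/G (Ti); 34:T/G (Tv); 35:T/C (Ti); 41:G/C (Tv).
Of the 10 differences, 7 transitions and 3 transversions, so the answer is 3.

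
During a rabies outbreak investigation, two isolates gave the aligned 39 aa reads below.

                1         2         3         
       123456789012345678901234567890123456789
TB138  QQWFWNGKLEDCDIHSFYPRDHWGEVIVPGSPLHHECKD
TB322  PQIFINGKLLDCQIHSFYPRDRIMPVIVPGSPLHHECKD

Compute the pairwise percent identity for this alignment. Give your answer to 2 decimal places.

76.92%

The sequences differ at positions 1 (Q/P), 3 (W/I), 5 (W/I), 10 (E/L), 13 (D/Q), 22 (H/R), 23 (W/I), 24 (G/M), 25 (E/P).
30 of the 39 sites match, so the percent identity is 30/39 × 100 = 76.92%.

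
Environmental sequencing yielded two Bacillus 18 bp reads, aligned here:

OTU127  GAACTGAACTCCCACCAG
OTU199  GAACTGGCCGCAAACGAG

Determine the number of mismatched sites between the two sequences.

6

The sequences differ at positions 7 (A/G), 8 (A/C), 10 (T/G), 12 (C/A), 13 (C/A), 16 (C/G).
That gives 6 mismatches out of 18 aligned sites, so the Hamming distance is 6.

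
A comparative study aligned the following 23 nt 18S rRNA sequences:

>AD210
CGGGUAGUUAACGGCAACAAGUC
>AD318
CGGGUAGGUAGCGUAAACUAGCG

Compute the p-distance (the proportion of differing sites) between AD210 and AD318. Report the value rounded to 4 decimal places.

Mismatches occur at site 8 (U/G), site 11 (A/G), site 14 (G/U), site 15 (C/A), site 19 (A/U), site 22 (U/C), site 23 (C/G).
There are 7 differences over 23 sites, so p = 7/23 = 0.3043.

0.3043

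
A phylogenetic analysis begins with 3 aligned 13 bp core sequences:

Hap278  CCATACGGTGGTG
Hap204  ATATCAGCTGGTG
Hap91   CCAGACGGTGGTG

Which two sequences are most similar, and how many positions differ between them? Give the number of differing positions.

Pairwise Hamming distances:
  Hap278 vs Hap204: 5
  Hap278 vs Hap91: 1
  Hap204 vs Hap91: 6
The smallest is 1, between Hap278 and Hap91.

1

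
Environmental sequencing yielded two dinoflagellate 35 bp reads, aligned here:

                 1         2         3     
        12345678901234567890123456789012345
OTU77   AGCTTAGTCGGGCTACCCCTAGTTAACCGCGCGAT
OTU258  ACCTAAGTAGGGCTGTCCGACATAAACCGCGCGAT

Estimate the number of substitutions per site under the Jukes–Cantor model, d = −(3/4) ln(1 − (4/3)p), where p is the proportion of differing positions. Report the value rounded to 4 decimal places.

0.3597

The sequences differ at positions 2 (G/C), 5 (T/A), 9 (C/A), 15 (A/G), 16 (C/T), 19 (C/G), 20 (T/A), 21 (A/C), 22 (G/A), 24 (T/A).
p = 10/35 = 0.285714.
d = −0.75 · ln(1 − (4/3)·0.285714) = −0.75 · ln(0.619048) = −0.75 · (-0.479572) = 0.3597.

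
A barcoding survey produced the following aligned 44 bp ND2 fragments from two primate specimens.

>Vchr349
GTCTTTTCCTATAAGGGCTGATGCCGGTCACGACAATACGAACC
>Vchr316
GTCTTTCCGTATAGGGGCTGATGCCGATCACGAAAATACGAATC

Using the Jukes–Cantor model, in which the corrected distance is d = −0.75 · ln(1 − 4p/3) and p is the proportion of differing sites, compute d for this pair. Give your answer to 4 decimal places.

0.1505

Differing sites — 7:T/C; 9:C/G; 14:A/G; 27:G/A; 34:C/A; 43:C/T.
p = 6/44 = 0.136364.
d = −0.75 · ln(1 − (4/3)·0.136364) = −0.75 · ln(0.818181) = −0.75 · (-0.200672) = 0.1505.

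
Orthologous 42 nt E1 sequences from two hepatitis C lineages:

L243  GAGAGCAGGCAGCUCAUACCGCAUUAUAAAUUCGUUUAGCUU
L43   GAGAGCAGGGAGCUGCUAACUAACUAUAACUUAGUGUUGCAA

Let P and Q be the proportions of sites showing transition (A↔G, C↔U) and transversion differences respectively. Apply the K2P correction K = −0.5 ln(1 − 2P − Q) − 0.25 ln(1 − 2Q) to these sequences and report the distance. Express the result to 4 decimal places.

0.4146

Mismatches occur at site 10 (C→G, transversion), site 15 (C→G, transversion), site 16 (A→C, transversion), site 19 (C→A, transversion), site 21 (G→U, transversion), site 22 (C→A, transversion), site 24 (U→C, transition), site 30 (A→C, transversion), site 33 (C→A, transversion), site 36 (U→G, transversion), site 38 (A→U, transversion), site 41 (U→A, transversion), site 42 (U→A, transversion).
Of the 13 differences, 1 transition and 12 transversions over 42 sites: P = 1/42 = 0.023810, Q = 12/42 = 0.285714.
d = −0.5·ln(0.666666) − 0.25·ln(0.428572) = −0.5·(-0.405466) − 0.25·(-0.847297) = 0.4146.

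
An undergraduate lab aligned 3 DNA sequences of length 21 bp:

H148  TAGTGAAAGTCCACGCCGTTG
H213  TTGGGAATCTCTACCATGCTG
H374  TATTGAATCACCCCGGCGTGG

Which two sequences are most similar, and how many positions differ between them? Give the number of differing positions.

Pairwise Hamming distances:
  H148 vs H213: 9
  H148 vs H374: 7
  H213 vs H374: 11
The smallest is 7, between H148 and H374.

7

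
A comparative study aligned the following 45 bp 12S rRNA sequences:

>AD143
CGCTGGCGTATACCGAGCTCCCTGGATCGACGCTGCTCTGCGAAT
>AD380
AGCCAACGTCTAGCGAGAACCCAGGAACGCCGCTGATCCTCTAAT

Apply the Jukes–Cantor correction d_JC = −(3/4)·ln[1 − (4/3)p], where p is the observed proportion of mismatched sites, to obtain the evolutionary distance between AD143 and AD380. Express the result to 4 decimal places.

0.4408

Differing sites — 1:C/A; 4:T/C; 5:G/A; 6:G/A; 10:A/C; 13:C/G; 18:C/A; 19:T/A; 23:T/A; 27:T/A; 30:A/C; 36:C/A; 39:T/C; 40:G/T; 42:G/T.
p = 15/45 = 0.333333.
d = −0.75 · ln(1 − (4/3)·0.333333) = −0.75 · ln(0.555556) = −0.75 · (-0.587786) = 0.4408.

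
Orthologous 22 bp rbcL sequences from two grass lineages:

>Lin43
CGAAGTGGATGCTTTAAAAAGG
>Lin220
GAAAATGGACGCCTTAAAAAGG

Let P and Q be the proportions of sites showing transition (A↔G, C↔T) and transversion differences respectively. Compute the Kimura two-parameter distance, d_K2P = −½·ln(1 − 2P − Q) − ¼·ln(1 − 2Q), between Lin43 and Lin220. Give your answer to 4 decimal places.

0.2869

The sequences differ at positions 1 (C/G, transversion), 2 (G/A, transition), 5 (G/A, transition), 10 (T/C, transition), 13 (T/C, transition).
Of the 5 differences, 4 transitions and 1 transversion over 22 sites: P = 4/22 = 0.181818, Q = 1/22 = 0.045455.
d = −0.5·ln(0.590909) − 0.25·ln(0.909090) = −0.5·(-0.526093) − 0.25·(-0.095311) = 0.2869.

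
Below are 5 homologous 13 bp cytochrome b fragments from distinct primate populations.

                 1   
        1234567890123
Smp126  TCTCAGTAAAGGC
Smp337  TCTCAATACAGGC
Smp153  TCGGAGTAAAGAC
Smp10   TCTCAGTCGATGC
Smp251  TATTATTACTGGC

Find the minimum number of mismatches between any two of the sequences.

Pairwise Hamming distances:
  Smp126 vs Smp337: 2
  Smp126 vs Smp153: 3
  Smp126 vs Smp10: 3
  Smp126 vs Smp251: 5
  Smp337 vs Smp153: 5
  Smp337 vs Smp10: 4
  Smp337 vs Smp251: 4
  Smp153 vs Smp10: 6
  Smp153 vs Smp251: 7
  Smp10 vs Smp251: 7
The smallest is 2, between Smp126 and Smp337.

2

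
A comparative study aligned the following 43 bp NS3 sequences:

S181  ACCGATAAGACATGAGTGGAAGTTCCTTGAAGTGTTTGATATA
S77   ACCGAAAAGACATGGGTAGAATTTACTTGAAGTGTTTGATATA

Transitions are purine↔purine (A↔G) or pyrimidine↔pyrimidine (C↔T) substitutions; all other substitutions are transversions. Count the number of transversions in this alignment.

3

The sequences differ at positions 6 (T/A, transversion), 15 (A/G, transition), 18 (G/A, transition), 22 (G/T, transversion), 25 (C/A, transversion).
Of the 5 differences, 2 transitions and 3 transversions, so the answer is 3.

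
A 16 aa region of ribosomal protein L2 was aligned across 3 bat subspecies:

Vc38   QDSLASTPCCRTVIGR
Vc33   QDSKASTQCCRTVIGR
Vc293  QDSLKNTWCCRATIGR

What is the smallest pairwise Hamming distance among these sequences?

Pairwise Hamming distances:
  Vc38 vs Vc33: 2
  Vc38 vs Vc293: 5
  Vc33 vs Vc293: 6
The smallest is 2, between Vc38 and Vc33.

2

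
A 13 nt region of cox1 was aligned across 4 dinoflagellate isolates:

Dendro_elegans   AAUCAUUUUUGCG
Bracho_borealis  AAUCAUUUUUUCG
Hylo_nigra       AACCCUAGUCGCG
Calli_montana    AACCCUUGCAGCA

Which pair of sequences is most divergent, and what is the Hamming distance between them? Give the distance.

Pairwise Hamming distances:
  Dendro_elegans vs Bracho_borealis: 1
  Dendro_elegans vs Hylo_nigra: 5
  Dendro_elegans vs Calli_montana: 6
  Bracho_borealis vs Hylo_nigra: 6
  Bracho_borealis vs Calli_montana: 7
  Hylo_nigra vs Calli_montana: 4
The largest is 7, between Bracho_borealis and Calli_montana.

7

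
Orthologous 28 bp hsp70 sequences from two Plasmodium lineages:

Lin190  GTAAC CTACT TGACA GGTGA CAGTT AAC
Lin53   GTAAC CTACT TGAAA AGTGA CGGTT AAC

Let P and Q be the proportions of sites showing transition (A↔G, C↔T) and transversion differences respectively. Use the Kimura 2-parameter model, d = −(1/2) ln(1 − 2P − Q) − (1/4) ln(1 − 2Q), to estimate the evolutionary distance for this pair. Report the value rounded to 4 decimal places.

Mismatches occur at site 14 (C/A, transversion), site 16 (G/A, transition), site 22 (A/G, transition).
Of the 3 differences, 2 transitions and 1 transversion over 28 sites: P = 2/28 = 0.071429, Q = 1/28 = 0.035714.
d = −0.5·ln(0.821428) − 0.25·ln(0.928572) = −0.5·(-0.196711) − 0.25·(-0.074107) = 0.1169.

0.1169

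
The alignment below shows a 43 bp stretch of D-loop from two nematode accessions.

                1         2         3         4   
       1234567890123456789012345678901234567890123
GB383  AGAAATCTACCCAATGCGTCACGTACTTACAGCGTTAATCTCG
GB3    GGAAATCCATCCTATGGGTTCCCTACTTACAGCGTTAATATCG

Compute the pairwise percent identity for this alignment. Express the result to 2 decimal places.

79.07%

Mismatches occur at site 1 (A→G), site 8 (T→C), site 10 (C→T), site 13 (A→T), site 17 (C→G), site 20 (C→T), site 21 (A→C), site 23 (G→C), site 40 (C→A).
34 of the 43 sites match, so the percent identity is 34/43 × 100 = 79.07%.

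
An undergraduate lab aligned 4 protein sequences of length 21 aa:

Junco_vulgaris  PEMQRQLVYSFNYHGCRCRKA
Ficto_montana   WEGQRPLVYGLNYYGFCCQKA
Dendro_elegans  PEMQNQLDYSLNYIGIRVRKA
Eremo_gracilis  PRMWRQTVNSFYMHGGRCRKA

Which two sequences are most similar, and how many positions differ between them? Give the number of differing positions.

6

Pairwise Hamming distances:
  Junco_vulgaris vs Ficto_montana: 9
  Junco_vulgaris vs Dendro_elegans: 6
  Junco_vulgaris vs Eremo_gracilis: 7
  Ficto_montana vs Dendro_elegans: 11
  Ficto_montana vs Eremo_gracilis: 15
  Dendro_elegans vs Eremo_gracilis: 12
The smallest is 6, between Junco_vulgaris and Dendro_elegans.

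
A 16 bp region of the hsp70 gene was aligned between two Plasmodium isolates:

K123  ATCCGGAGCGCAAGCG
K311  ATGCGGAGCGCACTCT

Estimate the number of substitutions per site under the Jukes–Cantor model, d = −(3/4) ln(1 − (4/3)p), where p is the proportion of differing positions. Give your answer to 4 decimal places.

The sequences differ at positions 3 (C/G), 13 (A/C), 14 (G/T), 16 (G/T).
p = 4/16 = 0.250000.
d = −0.75 · ln(1 − (4/3)·0.250000) = −0.75 · ln(0.666667) = −0.75 · (-0.405465) = 0.3041.

0.3041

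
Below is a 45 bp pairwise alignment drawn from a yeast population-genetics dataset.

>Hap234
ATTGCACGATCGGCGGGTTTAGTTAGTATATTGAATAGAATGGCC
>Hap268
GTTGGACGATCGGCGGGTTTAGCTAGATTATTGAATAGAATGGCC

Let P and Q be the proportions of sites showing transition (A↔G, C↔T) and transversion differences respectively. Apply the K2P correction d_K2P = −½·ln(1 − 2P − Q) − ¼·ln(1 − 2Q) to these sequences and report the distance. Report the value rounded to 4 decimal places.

Mismatches occur at site 1 (A/G, transition), site 5 (C/G, transversion), site 23 (T/C, transition), site 27 (T/A, transversion), site 28 (A/T, transversion).
Of the 5 differences, 2 transitions and 3 transversions over 45 sites: P = 2/45 = 0.044444, Q = 3/45 = 0.066667.
d = −0.5·ln(0.844445) − 0.25·ln(0.866666) = −0.5·(-0.169076) − 0.25·(-0.143102) = 0.1203.

0.1203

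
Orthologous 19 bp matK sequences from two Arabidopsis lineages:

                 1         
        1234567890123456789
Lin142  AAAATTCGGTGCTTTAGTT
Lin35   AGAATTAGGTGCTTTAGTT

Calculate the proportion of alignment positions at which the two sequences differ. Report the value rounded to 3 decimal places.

Differing sites — 2:A/G; 7:C/A.
There are 2 differences over 19 sites, so p = 2/19 = 0.105.

0.105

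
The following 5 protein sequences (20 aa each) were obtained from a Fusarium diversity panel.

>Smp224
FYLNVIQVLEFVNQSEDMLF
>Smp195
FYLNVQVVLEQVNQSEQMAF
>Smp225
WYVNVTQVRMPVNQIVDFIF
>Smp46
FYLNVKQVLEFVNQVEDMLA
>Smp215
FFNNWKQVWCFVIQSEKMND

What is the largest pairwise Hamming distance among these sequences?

15

Pairwise Hamming distances:
  Smp224 vs Smp195: 5
  Smp224 vs Smp225: 10
  Smp224 vs Smp46: 3
  Smp224 vs Smp215: 10
  Smp195 vs Smp225: 12
  Smp195 vs Smp46: 7
  Smp195 vs Smp215: 12
  Smp225 vs Smp46: 11
  Smp225 vs Smp215: 15
  Smp46 vs Smp215: 10
The largest is 15, between Smp225 and Smp215.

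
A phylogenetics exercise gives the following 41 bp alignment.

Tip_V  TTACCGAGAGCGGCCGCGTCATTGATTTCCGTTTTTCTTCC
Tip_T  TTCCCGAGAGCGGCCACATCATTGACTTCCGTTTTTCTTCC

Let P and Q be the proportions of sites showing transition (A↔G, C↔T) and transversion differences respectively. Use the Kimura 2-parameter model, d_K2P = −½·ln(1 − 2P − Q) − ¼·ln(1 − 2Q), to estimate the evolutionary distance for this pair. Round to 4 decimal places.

0.1061

The sequences differ at positions 3 (A/C, transversion), 16 (G/A, transition), 18 (G/A, transition), 26 (T/C, transition).
Of the 4 differences, 3 transitions and 1 transversion over 41 sites: P = 3/41 = 0.073171, Q = 1/41 = 0.024390.
d = −0.5·ln(0.829268) − 0.25·ln(0.951220) = −0.5·(-0.187212) − 0.25·(-0.050010) = 0.1061.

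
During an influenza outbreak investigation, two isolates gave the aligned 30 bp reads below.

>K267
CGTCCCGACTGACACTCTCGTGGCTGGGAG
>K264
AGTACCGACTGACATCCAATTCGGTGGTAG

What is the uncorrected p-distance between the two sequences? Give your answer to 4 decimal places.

Differing sites — 1:C/A; 4:C/A; 15:C/T; 16:T/C; 18:T/A; 19:C/A; 20:G/T; 22:G/C; 24:C/G; 28:G/T.
There are 10 differences over 30 sites, so p = 10/30 = 0.3333.

0.3333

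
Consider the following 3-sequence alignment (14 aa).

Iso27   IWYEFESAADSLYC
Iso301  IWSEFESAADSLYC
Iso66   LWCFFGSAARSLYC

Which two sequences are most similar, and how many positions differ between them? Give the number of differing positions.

Pairwise Hamming distances:
  Iso27 vs Iso301: 1
  Iso27 vs Iso66: 5
  Iso301 vs Iso66: 5
The smallest is 1, between Iso27 and Iso301.

1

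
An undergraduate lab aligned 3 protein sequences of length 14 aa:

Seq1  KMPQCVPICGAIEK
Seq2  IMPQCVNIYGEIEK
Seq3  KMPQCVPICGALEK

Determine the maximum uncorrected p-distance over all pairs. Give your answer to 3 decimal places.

0.357

Pairwise Hamming distances:
  Seq1 vs Seq2: 4
  Seq1 vs Seq3: 1
  Seq2 vs Seq3: 5
The largest is 5 mismatches, between Seq2 and Seq3; p = 5/14 = 0.357.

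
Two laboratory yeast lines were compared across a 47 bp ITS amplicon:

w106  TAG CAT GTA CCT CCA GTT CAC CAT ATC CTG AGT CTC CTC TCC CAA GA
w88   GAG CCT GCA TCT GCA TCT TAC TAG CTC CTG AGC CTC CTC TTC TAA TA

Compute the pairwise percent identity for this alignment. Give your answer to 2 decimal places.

Mismatches occur at site 1 (T→G), site 5 (A→C), site 8 (T→C), site 10 (C→T), site 13 (C→G), site 16 (G→T), site 17 (T→C), site 19 (C→T), site 22 (C→T), site 24 (T→G), site 25 (A→C), site 33 (T→C), site 41 (C→T), site 43 (C→T), site 46 (G→T).
32 of the 47 sites match, so the percent identity is 32/47 × 100 = 68.09%.

68.09%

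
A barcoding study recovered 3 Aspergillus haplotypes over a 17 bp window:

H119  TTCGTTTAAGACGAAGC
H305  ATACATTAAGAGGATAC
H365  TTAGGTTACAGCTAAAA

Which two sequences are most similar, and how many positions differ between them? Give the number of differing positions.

7

Pairwise Hamming distances:
  H119 vs H305: 7
  H119 vs H365: 8
  H305 vs H365: 10
The smallest is 7, between H119 and H305.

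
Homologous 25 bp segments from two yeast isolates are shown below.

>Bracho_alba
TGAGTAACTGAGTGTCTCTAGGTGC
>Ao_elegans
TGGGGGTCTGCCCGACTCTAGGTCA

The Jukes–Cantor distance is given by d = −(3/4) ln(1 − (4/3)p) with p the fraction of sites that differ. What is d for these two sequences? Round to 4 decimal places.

0.5716

Differing sites — 3:A/G; 5:T/G; 6:A/G; 7:A/T; 11:A/C; 12:G/C; 13:T/C; 15:T/A; 24:G/C; 25:C/A.
p = 10/25 = 0.400000.
d = −0.75 · ln(1 − (4/3)·0.400000) = −0.75 · ln(0.466667) = −0.75 · (-0.762139) = 0.5716.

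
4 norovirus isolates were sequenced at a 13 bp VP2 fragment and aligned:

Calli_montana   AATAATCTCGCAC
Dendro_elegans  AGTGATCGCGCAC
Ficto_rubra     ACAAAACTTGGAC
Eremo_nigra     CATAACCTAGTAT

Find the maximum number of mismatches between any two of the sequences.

8

Pairwise Hamming distances:
  Calli_montana vs Dendro_elegans: 3
  Calli_montana vs Ficto_rubra: 5
  Calli_montana vs Eremo_nigra: 5
  Dendro_elegans vs Ficto_rubra: 7
  Dendro_elegans vs Eremo_nigra: 8
  Ficto_rubra vs Eremo_nigra: 7
The largest is 8, between Dendro_elegans and Eremo_nigra.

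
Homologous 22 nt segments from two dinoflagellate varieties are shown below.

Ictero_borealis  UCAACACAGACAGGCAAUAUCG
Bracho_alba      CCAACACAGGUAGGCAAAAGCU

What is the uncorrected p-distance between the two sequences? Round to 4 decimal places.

Differing sites — 1:U/C; 10:A/G; 11:C/U; 18:U/A; 20:U/G; 22:G/U.
There are 6 differences over 22 sites, so p = 6/22 = 0.2727.

0.2727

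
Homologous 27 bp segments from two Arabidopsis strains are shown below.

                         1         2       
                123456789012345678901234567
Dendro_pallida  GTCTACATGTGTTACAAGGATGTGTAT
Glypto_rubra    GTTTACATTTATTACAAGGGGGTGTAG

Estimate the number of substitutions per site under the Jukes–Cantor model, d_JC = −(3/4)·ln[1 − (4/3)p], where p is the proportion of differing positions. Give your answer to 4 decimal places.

0.2635

Mismatches occur at site 3 (C→T), site 9 (G→T), site 11 (G→A), site 20 (A→G), site 21 (T→G), site 27 (T→G).
p = 6/27 = 0.222222.
d = −0.75 · ln(1 − (4/3)·0.222222) = −0.75 · ln(0.703704) = −0.75 · (-0.351397) = 0.2635.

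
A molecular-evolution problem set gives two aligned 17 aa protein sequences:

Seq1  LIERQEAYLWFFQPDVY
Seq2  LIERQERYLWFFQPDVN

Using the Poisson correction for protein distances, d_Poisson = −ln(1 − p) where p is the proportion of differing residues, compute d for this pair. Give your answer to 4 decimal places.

Mismatches occur at site 7 (A/R), site 17 (Y/N).
p = 2/17 = 0.117647.
d = −ln(1 − 0.117647) = −ln(0.882353) = 0.1252.

0.1252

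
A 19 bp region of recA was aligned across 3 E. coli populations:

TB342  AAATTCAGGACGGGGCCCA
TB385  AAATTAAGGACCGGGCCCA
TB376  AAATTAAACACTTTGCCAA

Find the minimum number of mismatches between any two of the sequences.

2

Pairwise Hamming distances:
  TB342 vs TB385: 2
  TB342 vs TB376: 7
  TB385 vs TB376: 6
The smallest is 2, between TB342 and TB385.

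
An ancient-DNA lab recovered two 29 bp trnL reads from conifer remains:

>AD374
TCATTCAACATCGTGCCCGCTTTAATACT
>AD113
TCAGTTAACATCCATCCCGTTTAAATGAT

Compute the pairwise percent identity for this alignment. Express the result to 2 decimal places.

68.97%

Differing sites — 4:T/G; 6:C/T; 13:G/C; 14:T/A; 15:G/T; 20:C/T; 23:T/A; 27:A/G; 28:C/A.
20 of the 29 sites match, so the percent identity is 20/29 × 100 = 68.97%.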